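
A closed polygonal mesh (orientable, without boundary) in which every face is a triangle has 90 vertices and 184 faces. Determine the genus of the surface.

2

Every face is a triangle, so 2E = 3·184 = 552, giving E = 276.
χ = V − E + F = 90 − 276 + 184 = -2.
For a closed orientable surface χ = 2 − 2g, so g = (2 − (-2))/2 = 2.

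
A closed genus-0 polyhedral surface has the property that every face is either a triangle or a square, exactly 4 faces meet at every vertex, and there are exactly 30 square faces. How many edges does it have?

72

Let x be the number of triangles; then F = 30 + x.
Edge–face incidences: 2E = 4·30 + 3·x = 120 + 3x.
Every vertex has degree 4, so 4V = 2E.
Euler: V − E + F = 2 ⇒ (2E)/4 − E + (30 + x) = 2.
Multiply by 8: 2·(2E) − 4·(2E) + 8·(30 + x) = 16, i.e. 240 + 8x − 2·(120 + 3x) = 16.
Collecting terms: 2x = 16, so x = 8.
Then 2E = 120 + 3·8 = 144, so E = 72, V = 2E/4 = 36, F = 30 + 8 = 38.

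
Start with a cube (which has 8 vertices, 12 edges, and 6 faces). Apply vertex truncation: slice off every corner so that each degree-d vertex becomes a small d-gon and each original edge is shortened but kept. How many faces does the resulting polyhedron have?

14

Truncation replaces each original edge-end by a new vertex, so V′ = 2E = 24.
Each original edge survives, and each old vertex of degree d contributes d new edges; summing degrees gives Σd = 2E, so E′ = E + 2E = 3E = 36.
Each original face survives and each original vertex becomes one new face: F′ = F + V = 14.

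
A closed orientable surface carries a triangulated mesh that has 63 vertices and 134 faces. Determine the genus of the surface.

Every face is a triangle, so 2E = 3·134 = 402, giving E = 201.
χ = V − E + F = 63 − 201 + 134 = -4.
For a closed orientable surface χ = 2 − 2g, so g = (2 − (-4))/2 = 3.

3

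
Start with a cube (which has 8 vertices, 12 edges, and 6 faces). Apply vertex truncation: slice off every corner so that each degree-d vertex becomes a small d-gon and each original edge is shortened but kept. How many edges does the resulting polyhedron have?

36

Truncation replaces each original edge-end by a new vertex, so V′ = 2E = 24.
Each original edge survives, and each old vertex of degree d contributes d new edges; summing degrees gives Σd = 2E, so E′ = E + 2E = 3E = 36.
Each original face survives and each original vertex becomes one new face: F′ = F + V = 14.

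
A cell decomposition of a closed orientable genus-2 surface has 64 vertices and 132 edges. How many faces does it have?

66

For a closed orientable surface of genus 2, χ = 2 − 2·2 = -2.
F = -2 − V + E = -2 − 64 + 132 = 66.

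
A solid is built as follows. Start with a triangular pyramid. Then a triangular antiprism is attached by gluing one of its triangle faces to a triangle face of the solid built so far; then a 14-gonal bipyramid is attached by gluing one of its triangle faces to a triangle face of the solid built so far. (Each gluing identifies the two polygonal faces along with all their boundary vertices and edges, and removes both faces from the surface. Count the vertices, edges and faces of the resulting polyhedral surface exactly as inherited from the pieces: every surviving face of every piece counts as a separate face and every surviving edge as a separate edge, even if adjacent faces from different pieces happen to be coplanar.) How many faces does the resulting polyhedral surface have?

36

A triangular pyramid: V=4, E=6, F=4.
Attach a triangular antiprism (V=6, E=12, F=8) along a 3-gon: merge 3 vertices and 3 edges, delete both glued faces → V=7, E=15, F=10.
Attach a 14-gonal bipyramid (V=16, E=42, F=28) along a 3-gon: merge 3 vertices and 3 edges, delete both glued faces → V=20, E=54, F=36.
Check: V − E + F = 20 − 54 + 36 = 2.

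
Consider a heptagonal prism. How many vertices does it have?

14

A prism on an n-gon has two n-gon bases and n rectangular sides: V = 2·7 = 14, E = 3·7 = 21, F = 7 + 2 = 9.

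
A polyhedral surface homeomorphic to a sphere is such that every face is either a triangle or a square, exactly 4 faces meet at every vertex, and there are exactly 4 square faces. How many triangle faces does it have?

8

Let x be the number of triangles; then F = 4 + x.
Edge–face incidences: 2E = 4·4 + 3·x = 16 + 3x.
Every vertex has degree 4, so 4V = 2E.
Euler: V − E + F = 2 ⇒ (2E)/4 − E + (4 + x) = 2.
Multiply by 8: 2·(2E) − 4·(2E) + 8·(4 + x) = 16, i.e. 32 + 8x − 2·(16 + 3x) = 16.
Collecting terms: 2x = 16, so x = 8.
Then 2E = 16 + 3·8 = 40, so E = 20, V = 2E/4 = 10, F = 4 + 8 = 12.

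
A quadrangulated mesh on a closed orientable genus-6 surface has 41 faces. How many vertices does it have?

χ = 2 − 2·6 = -10, and every face is a square so 4F = 2E.
E = 4·41/2 = 82. Then V = -10 + E − F = -10 + 82 − 41 = 31.

31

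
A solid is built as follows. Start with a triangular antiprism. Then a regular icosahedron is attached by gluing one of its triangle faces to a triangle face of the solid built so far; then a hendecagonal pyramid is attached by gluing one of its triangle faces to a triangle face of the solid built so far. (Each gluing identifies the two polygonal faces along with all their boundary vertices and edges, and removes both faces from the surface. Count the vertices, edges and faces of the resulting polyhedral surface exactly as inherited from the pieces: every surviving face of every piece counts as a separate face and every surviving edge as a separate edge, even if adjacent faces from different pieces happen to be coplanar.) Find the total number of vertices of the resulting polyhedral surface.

A triangular antiprism: V=6, E=12, F=8.
Attach a regular icosahedron (V=12, E=30, F=20) along a 3-gon: merge 3 vertices and 3 edges, delete both glued faces → V=15, E=39, F=26.
Attach a hendecagonal pyramid (V=12, E=22, F=12) along a 3-gon: merge 3 vertices and 3 edges, delete both glued faces → V=24, E=58, F=36.
Check: V − E + F = 24 − 58 + 36 = 2.

24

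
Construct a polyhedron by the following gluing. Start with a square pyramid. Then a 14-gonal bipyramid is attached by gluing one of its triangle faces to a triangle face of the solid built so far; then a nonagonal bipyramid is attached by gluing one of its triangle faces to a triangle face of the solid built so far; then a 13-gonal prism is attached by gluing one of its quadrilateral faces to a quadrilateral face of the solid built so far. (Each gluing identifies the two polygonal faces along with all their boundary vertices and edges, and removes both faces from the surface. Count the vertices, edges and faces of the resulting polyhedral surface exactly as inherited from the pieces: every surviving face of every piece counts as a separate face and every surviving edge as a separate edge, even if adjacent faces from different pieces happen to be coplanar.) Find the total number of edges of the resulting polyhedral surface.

A square pyramid: V=5, E=8, F=5.
Attach a 14-gonal bipyramid (V=16, E=42, F=28) along a 3-gon: merge 3 vertices and 3 edges, delete both glued faces → V=18, E=47, F=31.
Attach a nonagonal bipyramid (V=11, E=27, F=18) along a 3-gon: merge 3 vertices and 3 edges, delete both glued faces → V=26, E=71, F=47.
Attach a 13-gonal prism (V=26, E=39, F=15) along a 4-gon: merge 4 vertices and 4 edges, delete both glued faces → V=48, E=106, F=60.
Check: V − E + F = 48 − 106 + 60 = 2.

106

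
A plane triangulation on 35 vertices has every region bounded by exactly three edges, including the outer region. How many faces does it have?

66

In a plane triangulation 3F = 2E and V − E + F = 2, so F = 2V − 4 = 2·35 − 4 = 66.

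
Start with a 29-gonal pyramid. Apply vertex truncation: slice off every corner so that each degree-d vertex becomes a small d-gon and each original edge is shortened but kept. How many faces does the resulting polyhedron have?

The base solid has V = 30, E = 58, F = 30.
Truncation replaces each original edge-end by a new vertex, so V′ = 2E = 116.
Each original edge survives, and each old vertex of degree d contributes d new edges; summing degrees gives Σd = 2E, so E′ = E + 2E = 3E = 174.
Each original face survives and each original vertex becomes one new face: F′ = F + V = 60.

60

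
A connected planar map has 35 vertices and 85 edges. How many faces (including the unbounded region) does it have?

Euler's formula for a connected plane graph: V − E + F = 2, so F = 2 − 35 + 85 = 52.

52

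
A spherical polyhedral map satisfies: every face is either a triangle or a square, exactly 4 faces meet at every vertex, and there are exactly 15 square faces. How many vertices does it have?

Let x be the number of triangles; then F = 15 + x.
Edge–face incidences: 2E = 4·15 + 3·x = 60 + 3x.
Every vertex has degree 4, so 4V = 2E.
Euler: V − E + F = 2 ⇒ (2E)/4 − E + (15 + x) = 2.
Multiply by 8: 2·(2E) − 4·(2E) + 8·(15 + x) = 16, i.e. 120 + 8x − 2·(60 + 3x) = 16.
Collecting terms: 2x = 16, so x = 8.
Then 2E = 60 + 3·8 = 84, so E = 42, V = 2E/4 = 21, F = 15 + 8 = 23.

21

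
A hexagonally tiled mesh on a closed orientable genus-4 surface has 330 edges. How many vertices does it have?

χ = 2 − 2·4 = -6, and every face is a hexagon so 6F = 2E.
F = 2E/6 = 110. Then V = -6 + E − F = -6 + 330 − 110 = 214.

214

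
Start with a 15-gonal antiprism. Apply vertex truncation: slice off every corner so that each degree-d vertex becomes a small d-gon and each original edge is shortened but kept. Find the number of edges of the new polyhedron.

180

The base solid has V = 30, E = 60, F = 32.
Truncation replaces each original edge-end by a new vertex, so V′ = 2E = 120.
Each original edge survives, and each old vertex of degree d contributes d new edges; summing degrees gives Σd = 2E, so E′ = E + 2E = 3E = 180.
Each original face survives and each original vertex becomes one new face: F′ = F + V = 62.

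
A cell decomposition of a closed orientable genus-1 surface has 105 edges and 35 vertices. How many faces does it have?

70

For a closed orientable surface of genus 1, χ = 2 − 2·1 = 0.
F = 0 − V + E = 0 − 35 + 105 = 70.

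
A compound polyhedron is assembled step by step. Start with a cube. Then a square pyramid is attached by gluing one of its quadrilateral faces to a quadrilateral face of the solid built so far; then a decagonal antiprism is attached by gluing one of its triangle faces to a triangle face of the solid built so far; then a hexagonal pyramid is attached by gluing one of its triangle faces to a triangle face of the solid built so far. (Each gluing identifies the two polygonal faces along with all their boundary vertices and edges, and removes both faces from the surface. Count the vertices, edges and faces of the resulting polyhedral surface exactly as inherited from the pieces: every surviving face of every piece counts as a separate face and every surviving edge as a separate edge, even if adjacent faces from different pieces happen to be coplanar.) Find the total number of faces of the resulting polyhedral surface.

34

A cube: V=8, E=12, F=6.
Attach a square pyramid (V=5, E=8, F=5) along a 4-gon: merge 4 vertices and 4 edges, delete both glued faces → V=9, E=16, F=9.
Attach a decagonal antiprism (V=20, E=40, F=22) along a 3-gon: merge 3 vertices and 3 edges, delete both glued faces → V=26, E=53, F=29.
Attach a hexagonal pyramid (V=7, E=12, F=7) along a 3-gon: merge 3 vertices and 3 edges, delete both glued faces → V=30, E=62, F=34.
Check: V − E + F = 30 − 62 + 34 = 2.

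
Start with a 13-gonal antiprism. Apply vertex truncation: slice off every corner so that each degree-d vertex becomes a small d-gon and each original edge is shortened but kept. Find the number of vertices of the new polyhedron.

The base solid has V = 26, E = 52, F = 28.
Truncation replaces each original edge-end by a new vertex, so V′ = 2E = 104.
Each original edge survives, and each old vertex of degree d contributes d new edges; summing degrees gives Σd = 2E, so E′ = E + 2E = 3E = 156.
Each original face survives and each original vertex becomes one new face: F′ = F + V = 54.

104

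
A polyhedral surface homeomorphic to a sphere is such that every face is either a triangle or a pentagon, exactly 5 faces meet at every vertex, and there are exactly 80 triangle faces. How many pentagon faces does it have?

Let x be the number of pentagons; then F = 80 + x.
Edge–face incidences: 2E = 3·80 + 5·x = 240 + 5x.
Every vertex has degree 5, so 5V = 2E.
Euler: V − E + F = 2 ⇒ (2E)/5 − E + (80 + x) = 2.
Multiply by 10: 2·(2E) − 5·(2E) + 10·(80 + x) = 20, i.e. 800 + 10x − 3·(240 + 5x) = 20.
Collecting terms: −5x + 80 = 20, so −5x = −60, so x = 12.
Then 2E = 240 + 5·12 = 300, so E = 150, V = 2E/5 = 60, F = 80 + 12 = 92.

12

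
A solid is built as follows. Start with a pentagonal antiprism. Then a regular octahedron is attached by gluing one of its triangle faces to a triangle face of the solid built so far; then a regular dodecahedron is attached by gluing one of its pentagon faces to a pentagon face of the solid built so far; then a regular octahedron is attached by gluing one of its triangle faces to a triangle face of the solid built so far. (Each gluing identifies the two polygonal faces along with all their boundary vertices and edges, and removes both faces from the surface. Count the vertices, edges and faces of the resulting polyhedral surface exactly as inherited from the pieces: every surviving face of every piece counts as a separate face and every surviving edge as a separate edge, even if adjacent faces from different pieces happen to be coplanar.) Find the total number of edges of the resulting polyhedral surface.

A pentagonal antiprism: V=10, E=20, F=12.
Attach a regular octahedron (V=6, E=12, F=8) along a 3-gon: merge 3 vertices and 3 edges, delete both glued faces → V=13, E=29, F=18.
Attach a regular dodecahedron (V=20, E=30, F=12) along a 5-gon: merge 5 vertices and 5 edges, delete both glued faces → V=28, E=54, F=28.
Attach a regular octahedron (V=6, E=12, F=8) along a 3-gon: merge 3 vertices and 3 edges, delete both glued faces → V=31, E=63, F=34.
Check: V − E + F = 31 − 63 + 34 = 2.

63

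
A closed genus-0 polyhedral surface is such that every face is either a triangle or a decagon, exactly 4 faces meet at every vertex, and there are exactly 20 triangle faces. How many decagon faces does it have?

Let x be the number of decagons; then F = 20 + x.
Edge–face incidences: 2E = 3·20 + 10·x = 60 + 10x.
Every vertex has degree 4, so 4V = 2E.
Euler: V − E + F = 2 ⇒ (2E)/4 − E + (20 + x) = 2.
Multiply by 8: 2·(2E) − 4·(2E) + 8·(20 + x) = 16, i.e. 160 + 8x − 2·(60 + 10x) = 16.
Collecting terms: −12x + 40 = 16, so −12x = −24, so x = 2.
Then 2E = 60 + 10·2 = 80, so E = 40, V = 2E/4 = 20, F = 20 + 2 = 22.

2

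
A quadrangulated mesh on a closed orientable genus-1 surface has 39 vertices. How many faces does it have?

39

χ = 2 − 2·1 = 0, and every face is a square so 4F = 2E.
V − E + F = 0 with E = 4F/2 gives 39 − (4/2 − 1)·F = 0, so F = 39 and E = 78.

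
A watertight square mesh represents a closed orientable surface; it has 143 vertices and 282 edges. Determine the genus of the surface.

0

Every face is a square and each edge borders two faces, so 4F = 2·282, giving F = 141.
χ = V − E + F = 143 − 282 + 141 = 2.
For a closed orientable surface χ = 2 − 2g, so g = (2 − (2))/2 = 0.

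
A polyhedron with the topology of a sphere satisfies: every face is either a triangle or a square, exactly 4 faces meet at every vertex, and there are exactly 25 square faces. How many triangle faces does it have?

8

Let x be the number of triangles; then F = 25 + x.
Edge–face incidences: 2E = 4·25 + 3·x = 100 + 3x.
Every vertex has degree 4, so 4V = 2E.
Euler: V − E + F = 2 ⇒ (2E)/4 − E + (25 + x) = 2.
Multiply by 8: 2·(2E) − 4·(2E) + 8·(25 + x) = 16, i.e. 200 + 8x − 2·(100 + 3x) = 16.
Collecting terms: 2x = 16, so x = 8.
Then 2E = 100 + 3·8 = 124, so E = 62, V = 2E/4 = 31, F = 25 + 8 = 33.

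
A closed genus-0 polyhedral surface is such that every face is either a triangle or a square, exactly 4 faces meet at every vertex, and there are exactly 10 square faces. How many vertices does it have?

16

Let x be the number of triangles; then F = 10 + x.
Edge–face incidences: 2E = 4·10 + 3·x = 40 + 3x.
Every vertex has degree 4, so 4V = 2E.
Euler: V − E + F = 2 ⇒ (2E)/4 − E + (10 + x) = 2.
Multiply by 8: 2·(2E) − 4·(2E) + 8·(10 + x) = 16, i.e. 80 + 8x − 2·(40 + 3x) = 16.
Collecting terms: 2x = 16, so x = 8.
Then 2E = 40 + 3·8 = 64, so E = 32, V = 2E/4 = 16, F = 10 + 8 = 18.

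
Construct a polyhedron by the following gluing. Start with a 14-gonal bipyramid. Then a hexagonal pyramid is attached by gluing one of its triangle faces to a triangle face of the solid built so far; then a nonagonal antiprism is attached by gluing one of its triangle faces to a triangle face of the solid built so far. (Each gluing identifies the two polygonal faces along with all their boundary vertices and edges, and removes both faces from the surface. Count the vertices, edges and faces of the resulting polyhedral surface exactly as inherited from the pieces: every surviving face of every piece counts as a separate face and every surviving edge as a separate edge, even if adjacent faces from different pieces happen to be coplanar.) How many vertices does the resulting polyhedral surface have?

A 14-gonal bipyramid: V=16, E=42, F=28.
Attach a hexagonal pyramid (V=7, E=12, F=7) along a 3-gon: merge 3 vertices and 3 edges, delete both glued faces → V=20, E=51, F=33.
Attach a nonagonal antiprism (V=18, E=36, F=20) along a 3-gon: merge 3 vertices and 3 edges, delete both glued faces → V=35, E=84, F=51.
Check: V − E + F = 35 − 84 + 51 = 2.

35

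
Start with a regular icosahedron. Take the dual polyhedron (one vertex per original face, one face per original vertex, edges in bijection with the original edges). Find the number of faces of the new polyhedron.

The base solid has V = 12, E = 30, F = 20.
The dual swaps V and F and preserves E: V′ = F = 20, E′ = E = 30, F′ = V = 12.

12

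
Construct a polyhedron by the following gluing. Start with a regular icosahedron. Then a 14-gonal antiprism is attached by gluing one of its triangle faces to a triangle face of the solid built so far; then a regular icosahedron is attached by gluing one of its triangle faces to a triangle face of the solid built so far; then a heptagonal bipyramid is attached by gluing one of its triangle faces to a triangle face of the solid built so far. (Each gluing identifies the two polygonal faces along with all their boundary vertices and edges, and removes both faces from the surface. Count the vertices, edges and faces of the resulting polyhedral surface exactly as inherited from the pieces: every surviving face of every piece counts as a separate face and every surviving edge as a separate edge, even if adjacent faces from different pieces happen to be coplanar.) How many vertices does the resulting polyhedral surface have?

52

A regular icosahedron: V=12, E=30, F=20.
Attach a 14-gonal antiprism (V=28, E=56, F=30) along a 3-gon: merge 3 vertices and 3 edges, delete both glued faces → V=37, E=83, F=48.
Attach a regular icosahedron (V=12, E=30, F=20) along a 3-gon: merge 3 vertices and 3 edges, delete both glued faces → V=46, E=110, F=66.
Attach a heptagonal bipyramid (V=9, E=21, F=14) along a 3-gon: merge 3 vertices and 3 edges, delete both glued faces → V=52, E=128, F=78.
Check: V − E + F = 52 − 128 + 78 = 2.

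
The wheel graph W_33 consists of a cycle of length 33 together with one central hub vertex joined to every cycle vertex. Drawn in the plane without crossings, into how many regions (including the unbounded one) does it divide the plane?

W_33 has V = 33 + 1 = 34 vertices and E = 2·33 = 66 edges.
By Euler's formula F = 2 − V + E = 2 − 34 + 66 = 34.

34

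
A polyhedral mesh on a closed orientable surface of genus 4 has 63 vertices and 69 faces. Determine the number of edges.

For a closed orientable surface of genus 4, χ = 2 − 2·4 = -6.
E = V + F − (-6) = 63 + 69 − (-6) = 138.

138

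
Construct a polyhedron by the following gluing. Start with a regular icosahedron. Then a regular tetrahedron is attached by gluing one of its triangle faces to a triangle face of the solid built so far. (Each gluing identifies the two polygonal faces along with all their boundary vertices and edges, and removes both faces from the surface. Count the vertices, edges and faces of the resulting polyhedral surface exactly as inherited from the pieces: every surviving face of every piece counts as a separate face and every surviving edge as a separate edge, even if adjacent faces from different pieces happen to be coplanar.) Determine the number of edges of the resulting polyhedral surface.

A regular icosahedron: V=12, E=30, F=20.
Attach a regular tetrahedron (V=4, E=6, F=4) along a 3-gon: merge 3 vertices and 3 edges, delete both glued faces → V=13, E=33, F=22.
Check: V − E + F = 13 − 33 + 22 = 2.

33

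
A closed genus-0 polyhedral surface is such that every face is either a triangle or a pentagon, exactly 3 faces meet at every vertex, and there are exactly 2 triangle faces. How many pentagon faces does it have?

6

Let x be the number of pentagons; then F = 2 + x.
Edge–face incidences: 2E = 3·2 + 5·x = 6 + 5x.
Every vertex has degree 3, so 3V = 2E.
Euler: V − E + F = 2 ⇒ (2E)/3 − E + (2 + x) = 2.
Multiply by 6: 2·(2E) − 3·(2E) + 6·(2 + x) = 12, i.e. 12 + 6x − (6 + 5x) = 12.
Collecting terms: x + 6 = 12, so x = 6.
Then 2E = 6 + 5·6 = 36, so E = 18, V = 2E/3 = 12, F = 2 + 6 = 8.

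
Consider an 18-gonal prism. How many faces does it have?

A prism on an n-gon has two n-gon bases and n rectangular sides: V = 2·18 = 36, E = 3·18 = 54, F = 18 + 2 = 20.
Check: V − E + F = 36 − 54 + 20 = 2.

20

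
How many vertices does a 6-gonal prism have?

A prism on an n-gon has two n-gon bases and n rectangular sides: V = 2·6 = 12, E = 3·6 = 18, F = 6 + 2 = 8.

12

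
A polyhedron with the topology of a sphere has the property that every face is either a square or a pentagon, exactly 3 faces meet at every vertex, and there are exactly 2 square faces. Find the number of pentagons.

8

Let x be the number of pentagons; then F = 2 + x.
Edge–face incidences: 2E = 4·2 + 5·x = 8 + 5x.
Every vertex has degree 3, so 3V = 2E.
Euler: V − E + F = 2 ⇒ (2E)/3 − E + (2 + x) = 2.
Multiply by 6: 2·(2E) − 3·(2E) + 6·(2 + x) = 12, i.e. 12 + 6x − (8 + 5x) = 12.
Collecting terms: x + 4 = 12, so x = 8.
Then 2E = 8 + 5·8 = 48, so E = 24, V = 2E/3 = 16, F = 2 + 8 = 10.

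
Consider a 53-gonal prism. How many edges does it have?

159

A prism on an n-gon has two n-gon bases and n rectangular sides: V = 2·53 = 106, E = 3·53 = 159, F = 53 + 2 = 55.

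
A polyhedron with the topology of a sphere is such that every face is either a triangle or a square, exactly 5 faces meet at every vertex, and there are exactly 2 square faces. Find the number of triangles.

24

Let x be the number of triangles; then F = 2 + x.
Edge–face incidences: 2E = 4·2 + 3·x = 8 + 3x.
Every vertex has degree 5, so 5V = 2E.
Euler: V − E + F = 2 ⇒ (2E)/5 − E + (2 + x) = 2.
Multiply by 10: 2·(2E) − 5·(2E) + 10·(2 + x) = 20, i.e. 20 + 10x − 3·(8 + 3x) = 20.
Collecting terms: x − 4 = 20, so x = 24.
Then 2E = 8 + 3·24 = 80, so E = 40, V = 2E/5 = 16, F = 2 + 24 = 26.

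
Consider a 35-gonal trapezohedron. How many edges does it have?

The n-trapezohedron (dual of the n-antiprism) has V = 2·35 + 2 = 72, E = 4·35 = 140, F = 2·35 = 70.

140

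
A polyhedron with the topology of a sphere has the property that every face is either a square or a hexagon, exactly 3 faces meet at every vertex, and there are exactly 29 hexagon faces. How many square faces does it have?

Let x be the number of squares; then F = 29 + x.
Edge–face incidences: 2E = 6·29 + 4·x = 174 + 4x.
Every vertex has degree 3, so 3V = 2E.
Euler: V − E + F = 2 ⇒ (2E)/3 − E + (29 + x) = 2.
Multiply by 6: 2·(2E) − 3·(2E) + 6·(29 + x) = 12, i.e. 174 + 6x − (174 + 4x) = 12.
Collecting terms: 2x = 12, so x = 6.
Then 2E = 174 + 4·6 = 198, so E = 99, V = 2E/3 = 66, F = 29 + 6 = 35.

6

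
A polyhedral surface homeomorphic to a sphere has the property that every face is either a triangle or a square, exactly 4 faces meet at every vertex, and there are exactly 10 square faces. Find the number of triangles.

Let x be the number of triangles; then F = 10 + x.
Edge–face incidences: 2E = 4·10 + 3·x = 40 + 3x.
Every vertex has degree 4, so 4V = 2E.
Euler: V − E + F = 2 ⇒ (2E)/4 − E + (10 + x) = 2.
Multiply by 8: 2·(2E) − 4·(2E) + 8·(10 + x) = 16, i.e. 80 + 8x − 2·(40 + 3x) = 16.
Collecting terms: 2x = 16, so x = 8.
Then 2E = 40 + 3·8 = 64, so E = 32, V = 2E/4 = 16, F = 10 + 8 = 18.

8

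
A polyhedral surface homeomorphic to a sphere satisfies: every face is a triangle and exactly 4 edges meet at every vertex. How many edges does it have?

Each face has 3 edges and each edge borders two faces, so 2E = 3F.
Each vertex has degree 4, so 4V = 2E and hence V = 3F/4.
Euler: V − E + F = 2 ⇒ (3F/4) − (3F/2) + F = 2.
Multiply by 8: (6 − 12 + 8)F = 16, i.e. 2F = 16.
So F = 8, E = 3·8/2 = 12, V = 3·8/4 = 6.

12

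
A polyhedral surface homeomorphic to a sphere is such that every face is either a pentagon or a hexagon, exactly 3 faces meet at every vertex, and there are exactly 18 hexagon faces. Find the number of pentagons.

12

Let x be the number of pentagons; then F = 18 + x.
Edge–face incidences: 2E = 6·18 + 5·x = 108 + 5x.
Every vertex has degree 3, so 3V = 2E.
Euler: V − E + F = 2 ⇒ (2E)/3 − E + (18 + x) = 2.
Multiply by 6: 2·(2E) − 3·(2E) + 6·(18 + x) = 12, i.e. 108 + 6x − (108 + 5x) = 12.
Collecting terms: x = 12.
Then 2E = 108 + 5·12 = 168, so E = 84, V = 2E/3 = 56, F = 18 + 12 = 30.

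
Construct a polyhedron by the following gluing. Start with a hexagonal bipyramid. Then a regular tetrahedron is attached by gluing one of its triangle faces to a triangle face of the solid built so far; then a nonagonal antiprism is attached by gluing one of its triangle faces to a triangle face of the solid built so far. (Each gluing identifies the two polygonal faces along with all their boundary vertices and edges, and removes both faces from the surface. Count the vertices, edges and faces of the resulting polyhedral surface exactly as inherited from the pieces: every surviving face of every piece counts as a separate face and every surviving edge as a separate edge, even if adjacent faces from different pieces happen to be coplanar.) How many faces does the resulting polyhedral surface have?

32

A hexagonal bipyramid: V=8, E=18, F=12.
Attach a regular tetrahedron (V=4, E=6, F=4) along a 3-gon: merge 3 vertices and 3 edges, delete both glued faces → V=9, E=21, F=14.
Attach a nonagonal antiprism (V=18, E=36, F=20) along a 3-gon: merge 3 vertices and 3 edges, delete both glued faces → V=24, E=54, F=32.
Check: V − E + F = 24 − 54 + 32 = 2.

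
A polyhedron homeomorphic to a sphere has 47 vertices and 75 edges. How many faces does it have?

Here V − E + F = 2.
F = 2 − V + E = 2 − 47 + 75 = 30.

30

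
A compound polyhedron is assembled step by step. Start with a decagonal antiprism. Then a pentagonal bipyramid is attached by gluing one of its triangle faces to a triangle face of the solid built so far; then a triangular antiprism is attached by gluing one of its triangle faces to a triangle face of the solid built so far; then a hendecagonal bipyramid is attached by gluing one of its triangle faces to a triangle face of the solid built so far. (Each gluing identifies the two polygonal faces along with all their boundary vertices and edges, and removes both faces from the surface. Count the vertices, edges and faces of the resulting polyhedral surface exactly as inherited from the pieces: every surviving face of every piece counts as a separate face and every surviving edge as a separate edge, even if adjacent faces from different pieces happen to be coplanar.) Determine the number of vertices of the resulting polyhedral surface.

A decagonal antiprism: V=20, E=40, F=22.
Attach a pentagonal bipyramid (V=7, E=15, F=10) along a 3-gon: merge 3 vertices and 3 edges, delete both glued faces → V=24, E=52, F=30.
Attach a triangular antiprism (V=6, E=12, F=8) along a 3-gon: merge 3 vertices and 3 edges, delete both glued faces → V=27, E=61, F=36.
Attach a hendecagonal bipyramid (V=13, E=33, F=22) along a 3-gon: merge 3 vertices and 3 edges, delete both glued faces → V=37, E=91, F=56.
Check: V − E + F = 37 − 91 + 56 = 2.

37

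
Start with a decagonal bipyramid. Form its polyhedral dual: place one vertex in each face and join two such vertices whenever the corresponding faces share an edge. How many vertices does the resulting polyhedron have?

20

The base solid has V = 12, E = 30, F = 20.
The dual swaps V and F and preserves E: V′ = F = 20, E′ = E = 30, F′ = V = 12.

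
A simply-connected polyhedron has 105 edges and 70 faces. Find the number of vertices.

Here V − E + F = 2.
V = 2 + E − F = 2 + 105 − 70 = 37.

37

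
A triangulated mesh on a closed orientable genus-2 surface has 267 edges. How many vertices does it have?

χ = 2 − 2·2 = -2, and every face is a triangle so 3F = 2E.
F = 2E/3 = 178. Then V = -2 + E − F = -2 + 267 − 178 = 87.

87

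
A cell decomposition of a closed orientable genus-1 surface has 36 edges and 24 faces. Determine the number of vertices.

12

For a closed orientable surface of genus 1, χ = 2 − 2·1 = 0.
V = 0 + E − F = 0 + 36 − 24 = 12.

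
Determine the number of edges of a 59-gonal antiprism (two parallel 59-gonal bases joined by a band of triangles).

236

An antiprism on an n-gon has two n-gon caps and 2n triangles: V = 2·59 = 118, E = 4·59 = 236, F = 2·59 + 2 = 120.
Check: V − E + F = 118 − 236 + 120 = 2.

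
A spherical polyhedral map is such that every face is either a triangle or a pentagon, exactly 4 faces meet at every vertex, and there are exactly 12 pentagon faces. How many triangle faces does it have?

20

Let x be the number of triangles; then F = 12 + x.
Edge–face incidences: 2E = 5·12 + 3·x = 60 + 3x.
Every vertex has degree 4, so 4V = 2E.
Euler: V − E + F = 2 ⇒ (2E)/4 − E + (12 + x) = 2.
Multiply by 8: 2·(2E) − 4·(2E) + 8·(12 + x) = 16, i.e. 96 + 8x − 2·(60 + 3x) = 16.
Collecting terms: 2x − 24 = 16, so 2x = 40, so x = 20.
Then 2E = 60 + 3·20 = 120, so E = 60, V = 2E/4 = 30, F = 12 + 20 = 32.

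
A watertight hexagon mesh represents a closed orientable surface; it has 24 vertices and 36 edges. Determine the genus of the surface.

1

Every face is a hexagon and each edge borders two faces, so 6F = 2·36, giving F = 12.
χ = V − E + F = 24 − 36 + 12 = 0.
For a closed orientable surface χ = 2 − 2g, so g = (2 − (0))/2 = 1.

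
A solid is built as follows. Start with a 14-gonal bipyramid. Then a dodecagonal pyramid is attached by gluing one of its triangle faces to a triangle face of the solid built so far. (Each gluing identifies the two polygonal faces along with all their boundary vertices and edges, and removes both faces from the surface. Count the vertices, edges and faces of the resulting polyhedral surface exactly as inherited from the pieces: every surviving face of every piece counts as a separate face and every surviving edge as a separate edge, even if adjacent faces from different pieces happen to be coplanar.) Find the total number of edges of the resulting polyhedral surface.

A 14-gonal bipyramid: V=16, E=42, F=28.
Attach a dodecagonal pyramid (V=13, E=24, F=13) along a 3-gon: merge 3 vertices and 3 edges, delete both glued faces → V=26, E=63, F=39.
Check: V − E + F = 26 − 63 + 39 = 2.

63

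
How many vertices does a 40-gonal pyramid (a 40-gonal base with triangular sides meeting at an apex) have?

41

A pyramid on an n-gon base has one n-gon and n triangles: V = 40 + 1 = 41, E = 2·40 = 80, F = 40 + 1 = 41.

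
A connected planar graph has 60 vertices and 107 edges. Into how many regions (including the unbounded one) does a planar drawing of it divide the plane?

49

Euler's formula for a connected plane graph: V − E + F = 2, so F = 2 − 60 + 107 = 49.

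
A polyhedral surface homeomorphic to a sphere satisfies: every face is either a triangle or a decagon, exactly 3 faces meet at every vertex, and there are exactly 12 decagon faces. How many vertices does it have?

60

Let x be the number of triangles; then F = 12 + x.
Edge–face incidences: 2E = 10·12 + 3·x = 120 + 3x.
Every vertex has degree 3, so 3V = 2E.
Euler: V − E + F = 2 ⇒ (2E)/3 − E + (12 + x) = 2.
Multiply by 6: 2·(2E) − 3·(2E) + 6·(12 + x) = 12, i.e. 72 + 6x − (120 + 3x) = 12.
Collecting terms: 3x − 48 = 12, so 3x = 60, so x = 20.
Then 2E = 120 + 3·20 = 180, so E = 90, V = 2E/3 = 60, F = 12 + 20 = 32.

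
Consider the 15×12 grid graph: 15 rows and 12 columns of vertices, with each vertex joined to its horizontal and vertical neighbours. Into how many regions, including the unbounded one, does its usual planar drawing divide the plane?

155

The grid has V = 15·12 = 180 vertices and E = 15·11 + 12·14 = 333 edges.
F = 2 − V + E = 2 − 180 + 333 = 155.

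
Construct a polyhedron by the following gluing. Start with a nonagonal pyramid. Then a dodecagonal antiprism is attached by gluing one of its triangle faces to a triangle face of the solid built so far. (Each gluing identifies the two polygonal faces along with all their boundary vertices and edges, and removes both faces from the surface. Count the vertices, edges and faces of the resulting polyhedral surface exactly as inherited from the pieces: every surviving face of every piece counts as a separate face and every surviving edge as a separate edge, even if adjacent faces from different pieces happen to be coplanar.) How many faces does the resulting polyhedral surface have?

A nonagonal pyramid: V=10, E=18, F=10.
Attach a dodecagonal antiprism (V=24, E=48, F=26) along a 3-gon: merge 3 vertices and 3 edges, delete both glued faces → V=31, E=63, F=34.
Check: V − E + F = 31 − 63 + 34 = 2.

34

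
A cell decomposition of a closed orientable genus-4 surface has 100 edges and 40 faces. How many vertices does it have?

54

For a closed orientable surface of genus 4, χ = 2 − 2·4 = -6.
V = -6 + E − F = -6 + 100 − 40 = 54.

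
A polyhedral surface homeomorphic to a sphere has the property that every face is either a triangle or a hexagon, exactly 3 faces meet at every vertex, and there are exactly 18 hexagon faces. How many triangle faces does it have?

4

Let x be the number of triangles; then F = 18 + x.
Edge–face incidences: 2E = 6·18 + 3·x = 108 + 3x.
Every vertex has degree 3, so 3V = 2E.
Euler: V − E + F = 2 ⇒ (2E)/3 − E + (18 + x) = 2.
Multiply by 6: 2·(2E) − 3·(2E) + 6·(18 + x) = 12, i.e. 108 + 6x − (108 + 3x) = 12.
Collecting terms: 3x = 12, so x = 4.
Then 2E = 108 + 3·4 = 120, so E = 60, V = 2E/3 = 40, F = 18 + 4 = 22.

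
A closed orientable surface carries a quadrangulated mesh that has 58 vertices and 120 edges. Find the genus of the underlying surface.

Every face is a square and each edge borders two faces, so 4F = 2·120, giving F = 60.
χ = V − E + F = 58 − 120 + 60 = -2.
For a closed orientable surface χ = 2 − 2g, so g = (2 − (-2))/2 = 2.

2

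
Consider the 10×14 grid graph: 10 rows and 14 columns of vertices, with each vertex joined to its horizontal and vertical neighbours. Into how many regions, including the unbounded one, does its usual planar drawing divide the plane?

118

The grid has V = 10·14 = 140 vertices and E = 10·13 + 14·9 = 256 edges.
F = 2 − V + E = 2 − 140 + 256 = 118.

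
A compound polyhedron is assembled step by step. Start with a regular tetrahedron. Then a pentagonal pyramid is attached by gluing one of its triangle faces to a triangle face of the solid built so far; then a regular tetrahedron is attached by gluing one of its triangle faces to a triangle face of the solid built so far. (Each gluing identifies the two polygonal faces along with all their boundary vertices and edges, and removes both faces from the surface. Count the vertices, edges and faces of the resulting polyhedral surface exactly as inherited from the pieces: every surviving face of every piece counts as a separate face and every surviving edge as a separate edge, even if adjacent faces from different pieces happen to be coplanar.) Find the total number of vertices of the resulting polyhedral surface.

8

A regular tetrahedron: V=4, E=6, F=4.
Attach a pentagonal pyramid (V=6, E=10, F=6) along a 3-gon: merge 3 vertices and 3 edges, delete both glued faces → V=7, E=13, F=8.
Attach a regular tetrahedron (V=4, E=6, F=4) along a 3-gon: merge 3 vertices and 3 edges, delete both glued faces → V=8, E=16, F=10.
Check: V − E + F = 8 − 16 + 10 = 2.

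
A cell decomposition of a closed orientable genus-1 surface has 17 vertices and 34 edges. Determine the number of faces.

For a closed orientable surface of genus 1, χ = 2 − 2·1 = 0.
F = 0 − V + E = 0 − 17 + 34 = 17.

17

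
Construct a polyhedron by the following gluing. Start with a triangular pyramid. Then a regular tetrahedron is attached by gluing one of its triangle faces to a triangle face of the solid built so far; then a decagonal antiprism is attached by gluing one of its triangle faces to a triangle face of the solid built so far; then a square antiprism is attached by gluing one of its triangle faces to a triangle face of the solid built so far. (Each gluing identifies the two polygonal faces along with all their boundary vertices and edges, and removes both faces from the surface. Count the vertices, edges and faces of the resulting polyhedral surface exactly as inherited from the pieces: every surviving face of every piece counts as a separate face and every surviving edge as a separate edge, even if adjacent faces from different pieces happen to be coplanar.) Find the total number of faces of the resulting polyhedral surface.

34

A triangular pyramid: V=4, E=6, F=4.
Attach a regular tetrahedron (V=4, E=6, F=4) along a 3-gon: merge 3 vertices and 3 edges, delete both glued faces → V=5, E=9, F=6.
Attach a decagonal antiprism (V=20, E=40, F=22) along a 3-gon: merge 3 vertices and 3 edges, delete both glued faces → V=22, E=46, F=26.
Attach a square antiprism (V=8, E=16, F=10) along a 3-gon: merge 3 vertices and 3 edges, delete both glued faces → V=27, E=59, F=34.
Check: V − E + F = 27 − 59 + 34 = 2.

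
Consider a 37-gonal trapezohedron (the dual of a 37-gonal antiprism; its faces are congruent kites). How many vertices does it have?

The n-trapezohedron (dual of the n-antiprism) has V = 2·37 + 2 = 76, E = 4·37 = 148, F = 2·37 = 74.

76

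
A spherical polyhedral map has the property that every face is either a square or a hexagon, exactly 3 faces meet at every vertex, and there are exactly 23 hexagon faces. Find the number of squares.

6

Let x be the number of squares; then F = 23 + x.
Edge–face incidences: 2E = 6·23 + 4·x = 138 + 4x.
Every vertex has degree 3, so 3V = 2E.
Euler: V − E + F = 2 ⇒ (2E)/3 − E + (23 + x) = 2.
Multiply by 6: 2·(2E) − 3·(2E) + 6·(23 + x) = 12, i.e. 138 + 6x − (138 + 4x) = 12.
Collecting terms: 2x = 12, so x = 6.
Then 2E = 138 + 4·6 = 162, so E = 81, V = 2E/3 = 54, F = 23 + 6 = 29.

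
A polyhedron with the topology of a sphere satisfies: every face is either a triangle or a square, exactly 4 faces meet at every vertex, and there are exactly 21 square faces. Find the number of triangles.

8

Let x be the number of triangles; then F = 21 + x.
Edge–face incidences: 2E = 4·21 + 3·x = 84 + 3x.
Every vertex has degree 4, so 4V = 2E.
Euler: V − E + F = 2 ⇒ (2E)/4 − E + (21 + x) = 2.
Multiply by 8: 2·(2E) − 4·(2E) + 8·(21 + x) = 16, i.e. 168 + 8x − 2·(84 + 3x) = 16.
Collecting terms: 2x = 16, so x = 8.
Then 2E = 84 + 3·8 = 108, so E = 54, V = 2E/4 = 27, F = 21 + 8 = 29.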